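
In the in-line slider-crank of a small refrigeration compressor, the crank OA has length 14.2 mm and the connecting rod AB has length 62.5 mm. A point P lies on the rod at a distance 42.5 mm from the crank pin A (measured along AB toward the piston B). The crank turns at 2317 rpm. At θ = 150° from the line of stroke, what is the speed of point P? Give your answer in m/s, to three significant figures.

ω = 242.6 rad/s.  Crank-pin speed |V_A| = rω = 3.4454 m/s, perpendicular to OA.
Rod angle: sinφ = −(r/L) sinθ ⇒ φ = -6.523°; ω_rod = −rω cosθ/√(L²−r²sin²θ) = +48.052 rad/s.
V_P = V_A + ω_rod × AP, with AP = 0.0425 m along the rod.
Components: V_Px = −rω sinθ − a·ω_rod·sinφ = -1.4907 m/s;  V_Py = rω cosθ + a·ω_rod·cosφ = -0.95482 m/s.
|V_P| = √(V_Px² + V_Py²) = 1.7703 m/s.

1.77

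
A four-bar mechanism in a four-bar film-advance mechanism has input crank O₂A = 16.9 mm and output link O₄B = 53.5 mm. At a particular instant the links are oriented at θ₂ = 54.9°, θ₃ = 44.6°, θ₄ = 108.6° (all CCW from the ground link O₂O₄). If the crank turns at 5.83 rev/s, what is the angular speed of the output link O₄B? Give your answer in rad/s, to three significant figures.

ω₂ = 36.63 rad/s (from 5.83 rev/s).
Differentiating the loop-closure r₂e^{iθ₂}+r₃e^{iθ₃}=r₁+r₄e^{iθ₄} gives r₂ω₂e^{iθ₂}+r₃ω₃e^{iθ₃}=r₄ω₄e^{iθ₄}.
Eliminating the other unknown: ω₄ = r₂ω₂ sin(θ₂−θ₃) / [r₄ sin(θ₄−θ₃)].
Numerator sine = +0.17880; denominator sine = +0.89879.
Result = 0.0169·36.63·(+0.17880) / (0.0535·(+0.89879)) = +2.3019 rad/s; magnitude 2.3019 rad/s.

2.30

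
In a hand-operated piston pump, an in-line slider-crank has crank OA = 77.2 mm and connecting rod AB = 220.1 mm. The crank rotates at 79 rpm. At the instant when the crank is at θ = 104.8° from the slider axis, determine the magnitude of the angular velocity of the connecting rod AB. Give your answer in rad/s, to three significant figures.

0.788

ω = 8.273 rad/s (converted from 79 rpm).
The rod makes angle φ with the slider axis where L sinφ = r sinθ; differentiating, L cosφ·φ̇ = r ω cosθ.
L cosφ = √(L² − r² sin²θ) = 0.20706 m.
|ω_rod| = r ω |cosθ| / √(L² − r² sin²θ) = 0.0772·8.273·0.25545/0.20706 = 0.78792 rad/s.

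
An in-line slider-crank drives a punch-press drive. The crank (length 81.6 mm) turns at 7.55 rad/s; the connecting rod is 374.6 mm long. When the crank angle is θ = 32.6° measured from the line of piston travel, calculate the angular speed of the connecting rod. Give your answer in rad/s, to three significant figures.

ω = 7.55 rad/s
The rod makes angle φ with the slider axis where L sinφ = r sinθ; differentiating, L cosφ·φ̇ = r ω cosθ.
L cosφ = √(L² − r² sin²θ) = 0.37201 m.
|ω_rod| = r ω |cosθ| / √(L² − r² sin²θ) = 0.0816·7.55·0.84245/0.37201 = 1.3952 rad/s.

1.40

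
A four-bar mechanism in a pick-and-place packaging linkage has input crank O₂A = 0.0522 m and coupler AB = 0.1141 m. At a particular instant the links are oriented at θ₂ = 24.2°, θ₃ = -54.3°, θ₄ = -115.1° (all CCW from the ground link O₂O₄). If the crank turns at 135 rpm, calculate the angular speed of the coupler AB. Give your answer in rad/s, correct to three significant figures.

4.83

ω₂ = 14.14 rad/s (from 135 rpm).
Differentiating the loop-closure r₂e^{iθ₂}+r₃e^{iθ₃}=r₁+r₄e^{iθ₄} gives r₂ω₂e^{iθ₂}+r₃ω₃e^{iθ₃}=r₄ω₄e^{iθ₄}.
Eliminating the other unknown: ω₃ = r₂ω₂ sin(θ₄−θ₂) / [r₃ sin(θ₃−θ₄)].
Numerator sine = -0.65210; denominator sine = +0.87292.
Result = 0.0522·14.14·(-0.65210) / (0.1141·(+0.87292)) = -4.8315 rad/s; magnitude 4.8315 rad/s.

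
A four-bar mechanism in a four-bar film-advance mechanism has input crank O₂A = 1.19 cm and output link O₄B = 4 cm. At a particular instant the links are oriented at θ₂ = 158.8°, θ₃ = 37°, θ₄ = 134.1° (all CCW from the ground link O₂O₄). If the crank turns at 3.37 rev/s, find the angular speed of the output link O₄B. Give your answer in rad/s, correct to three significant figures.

5.40

ω₂ = 21.17 rad/s (from 3.37 rev/s).
Differentiating the loop-closure r₂e^{iθ₂}+r₃e^{iθ₃}=r₁+r₄e^{iθ₄} gives r₂ω₂e^{iθ₂}+r₃ω₃e^{iθ₃}=r₄ω₄e^{iθ₄}.
Eliminating the other unknown: ω₄ = r₂ω₂ sin(θ₂−θ₃) / [r₄ sin(θ₄−θ₃)].
Numerator sine = +0.84989; denominator sine = +0.99233.
Result = 0.0119·21.17·(+0.84989) / (0.04·(+0.99233)) = +5.3952 rad/s; magnitude 5.3952 rad/s.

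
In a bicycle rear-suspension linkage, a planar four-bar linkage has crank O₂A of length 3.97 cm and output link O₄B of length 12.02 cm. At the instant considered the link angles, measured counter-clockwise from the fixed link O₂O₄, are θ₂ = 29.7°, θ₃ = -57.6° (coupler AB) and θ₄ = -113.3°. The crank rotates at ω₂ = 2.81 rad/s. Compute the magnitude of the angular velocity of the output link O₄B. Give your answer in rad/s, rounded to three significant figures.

ω₂ = 2.81 rad/s
Differentiating the loop-closure r₂e^{iθ₂}+r₃e^{iθ₃}=r₁+r₄e^{iθ₄} gives r₂ω₂e^{iθ₂}+r₃ω₃e^{iθ₃}=r₄ω₄e^{iθ₄}.
Eliminating the other unknown: ω₄ = r₂ω₂ sin(θ₂−θ₃) / [r₄ sin(θ₄−θ₃)].
Numerator sine = +0.99889; denominator sine = -0.82610.
Result = 0.0397·2.81·(+0.99889) / (0.1202·(-0.82610)) = -1.1222 rad/s; magnitude 1.1222 rad/s.

1.12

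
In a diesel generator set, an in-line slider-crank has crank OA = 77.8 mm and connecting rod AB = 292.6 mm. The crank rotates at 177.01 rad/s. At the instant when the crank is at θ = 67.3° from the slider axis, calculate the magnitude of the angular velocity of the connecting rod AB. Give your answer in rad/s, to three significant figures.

18.7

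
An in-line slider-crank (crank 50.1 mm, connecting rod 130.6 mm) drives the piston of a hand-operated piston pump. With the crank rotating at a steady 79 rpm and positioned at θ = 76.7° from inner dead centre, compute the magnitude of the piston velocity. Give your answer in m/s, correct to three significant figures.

0.442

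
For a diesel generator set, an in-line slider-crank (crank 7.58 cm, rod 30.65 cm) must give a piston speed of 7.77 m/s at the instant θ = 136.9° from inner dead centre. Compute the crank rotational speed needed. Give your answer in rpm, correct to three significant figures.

For an in-line slider-crank, |v_piston| = rω|sinθ|·[1 + r cosθ/√(L² − r² sin²θ)].
With r = 0.0758 m, L = 0.3065 m, θ = 136.9°: the bracketed kinematic factor |dx/dθ| = 0.042303 m.
ω = v/|dx/dθ| = 7.77/0.042303 = 183.67 rad/s.
N = 60ω/(2π) = 1754 rpm.

1750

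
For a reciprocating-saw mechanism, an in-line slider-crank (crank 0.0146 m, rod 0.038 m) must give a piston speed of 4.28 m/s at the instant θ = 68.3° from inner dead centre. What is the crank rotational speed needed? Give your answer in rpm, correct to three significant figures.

For an in-line slider-crank, |v_piston| = rω|sinθ|·[1 + r cosθ/√(L² − r² sin²θ)].
With r = 0.0146 m, L = 0.038 m, θ = 68.3°: the bracketed kinematic factor |dx/dθ| = 0.015628 m.
ω = v/|dx/dθ| = 4.28/0.015628 = 273.86 rad/s.
N = 60ω/(2π) = 2615.2 rpm.

2620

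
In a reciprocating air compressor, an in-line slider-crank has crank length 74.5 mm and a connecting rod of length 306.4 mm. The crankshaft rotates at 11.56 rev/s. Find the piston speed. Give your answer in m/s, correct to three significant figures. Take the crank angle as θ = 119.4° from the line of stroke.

ω = 2π·11.6 = 72.63 rad/s
For an in-line slider-crank, x = r cosθ + √(L² − r² sin²θ), so v = −rω sinθ·[1 + r cosθ/√(L² − r² sin²θ)].
With r = 0.0745 m, L = 0.3064 m, θ = 119.4°: √(L² − r² sin²θ) = 0.29945 m.
v = −0.0745·72.63·0.87121·[1 + 0.0745·-0.49090/0.29945] = -4.1385 m/s.
|v| = 4.1385 m/s.

4.14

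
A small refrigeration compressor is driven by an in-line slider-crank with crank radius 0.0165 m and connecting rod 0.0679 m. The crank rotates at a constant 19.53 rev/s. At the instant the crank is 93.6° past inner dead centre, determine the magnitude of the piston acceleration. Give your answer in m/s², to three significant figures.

77.3

ω = 2π·19.5 = 122.7 rad/s
x(θ) = r cosθ + √(L² − r² sin²θ); with ω constant, a = ω²·d²x/dθ².
d²x/dθ² = −r cosθ − r²(cos2θ)/√u − r⁴ sin²2θ/(4u^{3/2}),  u = L² − r² sin²θ = 0.00433923 m².
Substituting r = 0.0165 m, L = 0.0679 m, θ = 93.6°: d²x/dθ² = +0.0051354 m.
a = ω²·d²x/dθ² = (122.7)²·(+0.0051354) = +77.328 m/s²;  |a| = 77.328 m/s².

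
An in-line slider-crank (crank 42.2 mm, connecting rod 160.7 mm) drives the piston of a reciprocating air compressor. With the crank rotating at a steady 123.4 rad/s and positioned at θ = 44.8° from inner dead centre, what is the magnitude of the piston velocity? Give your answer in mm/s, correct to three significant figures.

4370

ω = 123.4 rad/s
For an in-line slider-crank, x = r cosθ + √(L² − r² sin²θ), so v = −rω sinθ·[1 + r cosθ/√(L² − r² sin²θ)].
With r = 0.0422 m, L = 0.1607 m, θ = 44.8°: √(L² − r² sin²θ) = 0.15792 m.
v = −0.0422·123.4·0.70463·[1 + 0.0422·0.70957/0.15792] = -4.3651 m/s.
|v| = 4.3651 m/s = 4365.1 mm/s.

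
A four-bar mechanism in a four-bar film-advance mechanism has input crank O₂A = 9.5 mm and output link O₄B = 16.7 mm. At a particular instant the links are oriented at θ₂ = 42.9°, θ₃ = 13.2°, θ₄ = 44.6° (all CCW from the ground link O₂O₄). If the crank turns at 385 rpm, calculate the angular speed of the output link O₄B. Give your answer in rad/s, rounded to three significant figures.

21.8

ω₂ = 40.32 rad/s (from 385 rpm).
Differentiating the loop-closure r₂e^{iθ₂}+r₃e^{iθ₃}=r₁+r₄e^{iθ₄} gives r₂ω₂e^{iθ₂}+r₃ω₃e^{iθ₃}=r₄ω₄e^{iθ₄}.
Eliminating the other unknown: ω₄ = r₂ω₂ sin(θ₂−θ₃) / [r₄ sin(θ₄−θ₃)].
Numerator sine = +0.49546; denominator sine = +0.52101.
Result = 0.0095·40.32·(+0.49546) / (0.0167·(+0.52101)) = +21.81 rad/s; magnitude 21.81 rad/s.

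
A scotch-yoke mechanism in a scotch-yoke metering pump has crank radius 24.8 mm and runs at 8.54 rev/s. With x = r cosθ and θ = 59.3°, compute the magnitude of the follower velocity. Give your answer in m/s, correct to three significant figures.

ω = 53.66 rad/s (from 8.54 rev/s).
x = r cosθ ⇒ ẋ = −rω sinθ.
|v| = rω|sinθ| = 0.0248·53.66·|sin 59.3°| = 1.1442 m/s.

1.14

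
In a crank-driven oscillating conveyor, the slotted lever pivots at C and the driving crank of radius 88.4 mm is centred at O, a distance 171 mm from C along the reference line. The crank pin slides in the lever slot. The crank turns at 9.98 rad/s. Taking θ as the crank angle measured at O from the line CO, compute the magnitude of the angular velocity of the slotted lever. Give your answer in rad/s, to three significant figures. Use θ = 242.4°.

0.351

ω = 9.98 rad/s
Crank pin A relative to C: A = (d + r cosθ, r sinθ); lever angle φ = atan2(r sinθ, d + r cosθ).
Differentiating tanφ: φ̇ = rω(d cosθ + r)/(d² + r² + 2dr cosθ).
d² + r² + 2dr cosθ = |CA|² = 0.0230488 m²;  d cosθ + r = +0.0091764 m.
|ω_lever| = |0.0884·9.98·+0.0091764| / 0.0230488 = 0.35124 rad/s.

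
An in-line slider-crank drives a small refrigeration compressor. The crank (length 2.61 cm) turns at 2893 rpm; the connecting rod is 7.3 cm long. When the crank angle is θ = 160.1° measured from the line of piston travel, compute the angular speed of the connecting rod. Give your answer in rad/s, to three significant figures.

103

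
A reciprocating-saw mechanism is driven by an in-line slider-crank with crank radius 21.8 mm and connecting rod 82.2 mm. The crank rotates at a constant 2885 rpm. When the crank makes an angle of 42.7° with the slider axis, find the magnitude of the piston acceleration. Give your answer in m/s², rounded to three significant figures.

1520

ω = 2π·2885/60 = 302.1 rad/s
x(θ) = r cosθ + √(L² − r² sin²θ); with ω constant, a = ω²·d²x/dθ².
d²x/dθ² = −r cosθ − r²(cos2θ)/√u − r⁴ sin²2θ/(4u^{3/2}),  u = L² − r² sin²θ = 0.00653828 m².
Substituting r = 0.0218 m, L = 0.0822 m, θ = 42.7°: d²x/dθ² = -0.016599 m.
a = ω²·d²x/dθ² = (302.1)²·(-0.016599) = -1515 m/s²;  |a| = 1515 m/s².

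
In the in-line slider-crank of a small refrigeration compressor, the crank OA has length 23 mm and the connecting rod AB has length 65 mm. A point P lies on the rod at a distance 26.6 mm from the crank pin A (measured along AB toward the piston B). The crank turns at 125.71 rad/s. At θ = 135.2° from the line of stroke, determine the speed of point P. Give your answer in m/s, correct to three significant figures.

ω = 125.7 rad/s.  Crank-pin speed |V_A| = rω = 2.8913 m/s, perpendicular to OA.
Rod angle: sinφ = −(r/L) sinθ ⇒ φ = -14.438°; ω_rod = −rω cosθ/√(L²−r²sin²θ) = +32.592 rad/s.
V_P = V_A + ω_rod × AP, with AP = 0.0266 m along the rod.
Components: V_Px = −rω sinθ − a·ω_rod·sinφ = -1.8212 m/s;  V_Py = rω cosθ + a·ω_rod·cosφ = -1.212 m/s.
|V_P| = √(V_Px² + V_Py²) = 2.1876 m/s.

2.19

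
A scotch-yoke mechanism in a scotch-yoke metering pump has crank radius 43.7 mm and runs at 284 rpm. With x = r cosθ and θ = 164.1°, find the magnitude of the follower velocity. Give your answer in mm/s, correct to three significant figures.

ω = 29.74 rad/s (from 284 rpm).
x = r cosθ ⇒ ẋ = −rω sinθ.
|v| = rω|sinθ| = 0.0437·29.74·|sin 164.1°| = 0.35605 m/s = 356.05 mm/s.

356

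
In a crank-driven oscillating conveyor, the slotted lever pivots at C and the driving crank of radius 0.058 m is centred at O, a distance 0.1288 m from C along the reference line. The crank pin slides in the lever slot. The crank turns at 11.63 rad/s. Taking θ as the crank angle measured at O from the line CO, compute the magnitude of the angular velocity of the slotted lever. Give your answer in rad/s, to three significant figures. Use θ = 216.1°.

3.94

ω = 11.63 rad/s
Crank pin A relative to C: A = (d + r cosθ, r sinθ); lever angle φ = atan2(r sinθ, d + r cosθ).
Differentiating tanφ: φ̇ = rω(d cosθ + r)/(d² + r² + 2dr cosθ).
d² + r² + 2dr cosθ = |CA|² = 0.00788142 m²;  d cosθ + r = -0.046069 m.
|ω_lever| = |0.058·11.63·-0.046069| / 0.00788142 = 3.9429 rad/s.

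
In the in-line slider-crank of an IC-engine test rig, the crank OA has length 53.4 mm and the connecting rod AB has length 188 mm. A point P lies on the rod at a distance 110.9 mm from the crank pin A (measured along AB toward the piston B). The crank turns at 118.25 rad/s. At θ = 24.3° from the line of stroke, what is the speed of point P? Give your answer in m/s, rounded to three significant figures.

ω = 118.2 rad/s.  Crank-pin speed |V_A| = rω = 6.3145 m/s, perpendicular to OA.
Rod angle: sinφ = −(r/L) sinθ ⇒ φ = -6.713°; ω_rod = −rω cosθ/√(L²−r²sin²θ) = -30.824 rad/s.
V_P = V_A + ω_rod × AP, with AP = 0.1109 m along the rod.
Components: V_Px = −rω sinθ − a·ω_rod·sinφ = -2.9981 m/s;  V_Py = rω cosθ + a·ω_rod·cosφ = +2.3602 m/s.
|V_P| = √(V_Px² + V_Py²) = 3.8156 m/s.

3.82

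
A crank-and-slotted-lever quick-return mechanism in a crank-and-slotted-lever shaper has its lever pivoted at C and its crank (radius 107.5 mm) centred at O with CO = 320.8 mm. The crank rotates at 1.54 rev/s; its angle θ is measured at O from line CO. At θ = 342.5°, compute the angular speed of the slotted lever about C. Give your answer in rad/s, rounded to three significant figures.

2.39

ω = 9.676 rad/s (from 1.54 rev/s).
Crank pin A relative to C: A = (d + r cosθ, r sinθ); lever angle φ = atan2(r sinθ, d + r cosθ).
Differentiating tanφ: φ̇ = rω(d cosθ + r)/(d² + r² + 2dr cosθ).
d² + r² + 2dr cosθ = |CA|² = 0.180249 m²;  d cosθ + r = +0.41345 m.
|ω_lever| = |0.1075·9.676·+0.41345| / 0.180249 = 2.386 rad/s.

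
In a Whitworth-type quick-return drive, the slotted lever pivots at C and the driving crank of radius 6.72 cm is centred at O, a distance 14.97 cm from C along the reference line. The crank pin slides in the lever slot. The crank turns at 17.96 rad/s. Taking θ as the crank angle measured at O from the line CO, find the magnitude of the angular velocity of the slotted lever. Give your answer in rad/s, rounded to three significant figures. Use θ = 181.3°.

ω = 17.96 rad/s
Crank pin A relative to C: A = (d + r cosθ, r sinθ); lever angle φ = atan2(r sinθ, d + r cosθ).
Differentiating tanφ: φ̇ = rω(d cosθ + r)/(d² + r² + 2dr cosθ).
d² + r² + 2dr cosθ = |CA|² = 0.00681143 m²;  d cosθ + r = -0.082461 m.
|ω_lever| = |0.0672·17.96·-0.082461| / 0.00681143 = 14.611 rad/s.

14.6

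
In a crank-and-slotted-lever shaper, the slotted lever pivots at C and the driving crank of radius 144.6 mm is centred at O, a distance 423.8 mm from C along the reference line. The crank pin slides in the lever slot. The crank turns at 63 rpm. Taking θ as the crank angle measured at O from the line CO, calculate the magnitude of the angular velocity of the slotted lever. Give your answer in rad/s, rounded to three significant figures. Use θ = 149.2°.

ω = 6.597 rad/s (from 63 rpm).
Crank pin A relative to C: A = (d + r cosθ, r sinθ); lever angle φ = atan2(r sinθ, d + r cosθ).
Differentiating tanφ: φ̇ = rω(d cosθ + r)/(d² + r² + 2dr cosθ).
d² + r² + 2dr cosθ = |CA|² = 0.0952389 m²;  d cosθ + r = -0.21943 m.
|ω_lever| = |0.1446·6.597·-0.21943| / 0.0952389 = 2.1979 rad/s.

2.20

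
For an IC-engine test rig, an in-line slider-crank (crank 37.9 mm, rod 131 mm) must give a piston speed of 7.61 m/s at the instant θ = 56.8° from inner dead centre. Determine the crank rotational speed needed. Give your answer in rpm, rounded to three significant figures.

1970

For an in-line slider-crank, |v_piston| = rω|sinθ|·[1 + r cosθ/√(L² − r² sin²θ)].
With r = 0.0379 m, L = 0.131 m, θ = 56.8°: the bracketed kinematic factor |dx/dθ| = 0.036891 m.
ω = v/|dx/dθ| = 7.61/0.036891 = 206.28 rad/s.
N = 60ω/(2π) = 1969.8 rpm.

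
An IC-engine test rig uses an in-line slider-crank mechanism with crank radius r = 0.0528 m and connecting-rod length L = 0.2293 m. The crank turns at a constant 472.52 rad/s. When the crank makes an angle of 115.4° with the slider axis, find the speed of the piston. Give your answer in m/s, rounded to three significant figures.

ω = 472.5 rad/s
For an in-line slider-crank, x = r cosθ + √(L² − r² sin²θ), so v = −rω sinθ·[1 + r cosθ/√(L² − r² sin²θ)].
With r = 0.0528 m, L = 0.2293 m, θ = 115.4°: √(L² − r² sin²θ) = 0.22428 m.
v = −0.0528·472.5·0.90334·[1 + 0.0528·-0.42894/0.22428] = -20.262 m/s.
|v| = 20.262 m/s.

20.3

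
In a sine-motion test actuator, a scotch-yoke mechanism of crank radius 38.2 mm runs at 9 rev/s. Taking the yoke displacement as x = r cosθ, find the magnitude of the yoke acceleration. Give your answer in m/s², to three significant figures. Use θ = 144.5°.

99.4

ω = 56.55 rad/s (from 9 rev/s).
x = r cosθ ⇒ ẍ = −rω² cosθ (ω constant).
|a| = rω²|cosθ| = 0.0382·(56.55)²·|cos 144.5°| = 99.448 m/s².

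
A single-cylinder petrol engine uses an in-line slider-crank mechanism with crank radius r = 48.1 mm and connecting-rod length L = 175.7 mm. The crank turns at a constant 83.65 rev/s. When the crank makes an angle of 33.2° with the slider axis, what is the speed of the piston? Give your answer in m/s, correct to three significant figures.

17.1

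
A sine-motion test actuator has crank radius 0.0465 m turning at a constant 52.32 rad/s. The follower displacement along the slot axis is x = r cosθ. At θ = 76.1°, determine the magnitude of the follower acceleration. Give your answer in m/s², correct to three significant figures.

30.6

ω = 52.32 rad/s
x = r cosθ ⇒ ẍ = −rω² cosθ (ω constant).
|a| = rω²|cosθ| = 0.0465·(52.32)²·|cos 76.1°| = 30.578 m/s².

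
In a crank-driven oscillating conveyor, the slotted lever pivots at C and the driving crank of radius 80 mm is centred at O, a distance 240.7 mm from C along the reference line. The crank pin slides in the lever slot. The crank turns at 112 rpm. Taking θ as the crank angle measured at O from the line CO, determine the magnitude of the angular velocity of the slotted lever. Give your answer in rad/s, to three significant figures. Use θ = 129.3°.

ω = 11.73 rad/s (from 112 rpm).
Crank pin A relative to C: A = (d + r cosθ, r sinθ); lever angle φ = atan2(r sinθ, d + r cosθ).
Differentiating tanφ: φ̇ = rω(d cosθ + r)/(d² + r² + 2dr cosθ).
d² + r² + 2dr cosθ = |CA|² = 0.0399437 m²;  d cosθ + r = -0.072455 m.
|ω_lever| = |0.08·11.73·-0.072455| / 0.0399437 = 1.702 rad/s.

1.70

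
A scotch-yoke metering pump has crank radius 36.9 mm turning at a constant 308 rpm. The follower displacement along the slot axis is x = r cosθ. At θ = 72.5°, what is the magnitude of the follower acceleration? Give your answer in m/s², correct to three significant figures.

11.5

ω = 32.25 rad/s (from 308 rpm).
x = r cosθ ⇒ ẍ = −rω² cosθ (ω constant).
|a| = rω²|cosθ| = 0.0369·(32.25)²·|cos 72.5°| = 11.543 m/s².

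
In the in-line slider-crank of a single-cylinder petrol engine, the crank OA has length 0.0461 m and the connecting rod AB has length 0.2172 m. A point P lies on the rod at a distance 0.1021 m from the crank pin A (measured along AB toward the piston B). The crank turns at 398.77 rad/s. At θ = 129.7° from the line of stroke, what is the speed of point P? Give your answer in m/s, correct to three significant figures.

14.6

ω = 398.8 rad/s.  Crank-pin speed |V_A| = rω = 18.383 m/s, perpendicular to OA.
Rod angle: sinφ = −(r/L) sinθ ⇒ φ = -9.399°; ω_rod = −rω cosθ/√(L²−r²sin²θ) = +54.799 rad/s.
V_P = V_A + ω_rod × AP, with AP = 0.1021 m along the rod.
Components: V_Px = −rω sinθ − a·ω_rod·sinφ = -13.23 m/s;  V_Py = rω cosθ + a·ω_rod·cosφ = -6.2227 m/s.
|V_P| = √(V_Px² + V_Py²) = 14.621 m/s.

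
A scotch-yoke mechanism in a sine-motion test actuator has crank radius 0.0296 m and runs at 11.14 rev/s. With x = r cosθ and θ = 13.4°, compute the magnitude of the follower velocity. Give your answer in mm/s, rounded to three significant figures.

480

ω = 69.99 rad/s (from 11.14 rev/s).
x = r cosθ ⇒ ẋ = −rω sinθ.
|v| = rω|sinθ| = 0.0296·69.99·|sin 13.4°| = 0.48015 m/s = 480.15 mm/s.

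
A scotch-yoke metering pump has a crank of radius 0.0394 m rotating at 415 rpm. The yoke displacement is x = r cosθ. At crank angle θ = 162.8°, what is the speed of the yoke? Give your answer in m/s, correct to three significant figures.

0.506

ω = 43.46 rad/s (from 415 rpm).
x = r cosθ ⇒ ẋ = −rω sinθ.
|v| = rω|sinθ| = 0.0394·43.46·|sin 162.8°| = 0.50633 m/s.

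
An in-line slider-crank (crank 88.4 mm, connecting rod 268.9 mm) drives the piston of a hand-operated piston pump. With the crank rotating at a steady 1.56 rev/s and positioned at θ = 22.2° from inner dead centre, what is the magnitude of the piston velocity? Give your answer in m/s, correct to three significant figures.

ω = 2π·1.56 = 9.802 rad/s
For an in-line slider-crank, x = r cosθ + √(L² − r² sin²θ), so v = −rω sinθ·[1 + r cosθ/√(L² − r² sin²θ)].
With r = 0.0884 m, L = 0.2689 m, θ = 22.2°: √(L² − r² sin²θ) = 0.26682 m.
v = −0.0884·9.802·0.37784·[1 + 0.0884·0.92587/0.26682] = -0.42782 m/s.
|v| = 0.42782 m/s.

0.428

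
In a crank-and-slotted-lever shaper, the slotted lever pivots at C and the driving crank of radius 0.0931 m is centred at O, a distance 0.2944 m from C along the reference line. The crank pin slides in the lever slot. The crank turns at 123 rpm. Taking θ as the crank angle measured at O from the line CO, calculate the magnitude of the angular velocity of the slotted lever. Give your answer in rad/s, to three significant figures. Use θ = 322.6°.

ω = 12.88 rad/s (from 123 rpm).
Crank pin A relative to C: A = (d + r cosθ, r sinθ); lever angle φ = atan2(r sinθ, d + r cosθ).
Differentiating tanφ: φ̇ = rω(d cosθ + r)/(d² + r² + 2dr cosθ).
d² + r² + 2dr cosθ = |CA|² = 0.138887 m²;  d cosθ + r = +0.32698 m.
|ω_lever| = |0.0931·12.88·+0.32698| / 0.138887 = 2.8232 rad/s.

2.82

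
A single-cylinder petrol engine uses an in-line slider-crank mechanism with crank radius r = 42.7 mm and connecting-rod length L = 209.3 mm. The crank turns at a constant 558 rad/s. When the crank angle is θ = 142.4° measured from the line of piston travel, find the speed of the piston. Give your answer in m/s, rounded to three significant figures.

12.2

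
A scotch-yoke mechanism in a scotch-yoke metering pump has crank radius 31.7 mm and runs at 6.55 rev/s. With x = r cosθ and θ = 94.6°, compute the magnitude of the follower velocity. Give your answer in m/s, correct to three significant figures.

1.30

ω = 41.15 rad/s (from 6.55 rev/s).
x = r cosθ ⇒ ẋ = −rω sinθ.
|v| = rω|sinθ| = 0.0317·41.15·|sin 94.6°| = 1.3004 m/s.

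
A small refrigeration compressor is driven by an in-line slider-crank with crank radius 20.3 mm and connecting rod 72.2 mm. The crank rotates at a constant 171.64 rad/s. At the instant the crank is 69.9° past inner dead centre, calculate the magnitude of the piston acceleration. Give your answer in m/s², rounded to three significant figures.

73.9

ω = 171.6 rad/s
x(θ) = r cosθ + √(L² − r² sin²θ); with ω constant, a = ω²·d²x/dθ².
d²x/dθ² = −r cosθ − r²(cos2θ)/√u − r⁴ sin²2θ/(4u^{3/2}),  u = L² − r² sin²θ = 0.00484942 m².
Substituting r = 0.0203 m, L = 0.0722 m, θ = 69.9°: d²x/dθ² = -0.0025088 m.
a = ω²·d²x/dθ² = (171.6)²·(-0.0025088) = -73.91 m/s²;  |a| = 73.91 m/s².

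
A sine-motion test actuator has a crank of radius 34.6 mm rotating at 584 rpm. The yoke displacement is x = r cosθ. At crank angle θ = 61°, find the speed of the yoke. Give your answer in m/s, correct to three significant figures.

ω = 61.16 rad/s (from 584 rpm).
x = r cosθ ⇒ ẋ = −rω sinθ.
|v| = rω|sinθ| = 0.0346·61.16·|sin 61°| = 1.8507 m/s.

1.85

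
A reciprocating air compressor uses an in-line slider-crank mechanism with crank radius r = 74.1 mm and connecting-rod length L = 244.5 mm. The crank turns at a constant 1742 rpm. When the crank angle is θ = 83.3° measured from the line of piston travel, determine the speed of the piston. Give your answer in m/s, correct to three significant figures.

13.9

ω = 2π·1742/60 = 182.4 rad/s
For an in-line slider-crank, x = r cosθ + √(L² − r² sin²θ), so v = −rω sinθ·[1 + r cosθ/√(L² − r² sin²θ)].
With r = 0.0741 m, L = 0.2445 m, θ = 83.3°: √(L² − r² sin²θ) = 0.23316 m.
v = −0.0741·182.4·0.99317·[1 + 0.0741·0.11667/0.23316] = -13.923 m/s.
|v| = 13.923 m/s.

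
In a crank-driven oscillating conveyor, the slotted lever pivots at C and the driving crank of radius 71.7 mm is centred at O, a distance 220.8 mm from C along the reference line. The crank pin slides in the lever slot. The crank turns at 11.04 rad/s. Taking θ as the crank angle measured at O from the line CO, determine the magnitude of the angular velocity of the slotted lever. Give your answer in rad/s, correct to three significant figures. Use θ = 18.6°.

ω = 11.04 rad/s
Crank pin A relative to C: A = (d + r cosθ, r sinθ); lever angle φ = atan2(r sinθ, d + r cosθ).
Differentiating tanφ: φ̇ = rω(d cosθ + r)/(d² + r² + 2dr cosθ).
d² + r² + 2dr cosθ = |CA|² = 0.0839025 m²;  d cosθ + r = +0.28097 m.
|ω_lever| = |0.0717·11.04·+0.28097| / 0.0839025 = 2.6508 rad/s.

2.65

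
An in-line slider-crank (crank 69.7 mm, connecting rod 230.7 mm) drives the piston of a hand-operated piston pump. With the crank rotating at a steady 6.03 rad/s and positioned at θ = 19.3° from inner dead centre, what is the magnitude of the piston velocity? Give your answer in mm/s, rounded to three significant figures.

179

ω = 6.03 rad/s
For an in-line slider-crank, x = r cosθ + √(L² − r² sin²θ), so v = −rω sinθ·[1 + r cosθ/√(L² − r² sin²θ)].
With r = 0.0697 m, L = 0.2307 m, θ = 19.3°: √(L² − r² sin²θ) = 0.22955 m.
v = −0.0697·6.03·0.33051·[1 + 0.0697·0.94380/0.22955] = -0.17872 m/s.
|v| = 0.17872 m/s = 178.72 mm/s.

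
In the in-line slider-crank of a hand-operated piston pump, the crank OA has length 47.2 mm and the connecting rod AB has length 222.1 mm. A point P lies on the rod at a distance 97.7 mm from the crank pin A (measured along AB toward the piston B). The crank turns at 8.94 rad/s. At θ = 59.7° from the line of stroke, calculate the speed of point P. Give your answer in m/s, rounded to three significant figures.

0.400

ω = 8.94 rad/s.  Crank-pin speed |V_A| = rω = 0.42197 m/s, perpendicular to OA.
Rod angle: sinφ = −(r/L) sinθ ⇒ φ = -10.573°; ω_rod = −rω cosθ/√(L²−r²sin²θ) = -0.97511 rad/s.
V_P = V_A + ω_rod × AP, with AP = 0.0977 m along the rod.
Components: V_Px = −rω sinθ − a·ω_rod·sinφ = -0.38181 m/s;  V_Py = rω cosθ + a·ω_rod·cosφ = +0.11924 m/s.
|V_P| = √(V_Px² + V_Py²) = 0.39999 m/s.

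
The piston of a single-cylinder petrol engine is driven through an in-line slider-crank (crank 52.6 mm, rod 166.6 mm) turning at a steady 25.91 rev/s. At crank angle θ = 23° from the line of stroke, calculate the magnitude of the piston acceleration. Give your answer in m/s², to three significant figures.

ω = 2π·25.9 = 162.8 rad/s
x(θ) = r cosθ + √(L² − r² sin²θ); with ω constant, a = ω²·d²x/dθ².
d²x/dθ² = −r cosθ − r²(cos2θ)/√u − r⁴ sin²2θ/(4u^{3/2}),  u = L² − r² sin²θ = 0.0273332 m².
Substituting r = 0.0526 m, L = 0.1666 m, θ = 23°: d²x/dθ² = -0.060263 m.
a = ω²·d²x/dθ² = (162.8)²·(-0.060263) = -1597.1 m/s²;  |a| = 1597.1 m/s².

1600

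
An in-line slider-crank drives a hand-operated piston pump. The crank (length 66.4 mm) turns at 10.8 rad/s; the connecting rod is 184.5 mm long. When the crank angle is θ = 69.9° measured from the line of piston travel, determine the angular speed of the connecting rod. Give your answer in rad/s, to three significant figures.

ω = 10.8 rad/s
The rod makes angle φ with the slider axis where L sinφ = r sinθ; differentiating, L cosφ·φ̇ = r ω cosθ.
L cosφ = √(L² − r² sin²θ) = 0.17364 m.
|ω_rod| = r ω |cosθ| / √(L² − r² sin²θ) = 0.0664·10.8·0.34366/0.17364 = 1.4193 rad/s.

1.42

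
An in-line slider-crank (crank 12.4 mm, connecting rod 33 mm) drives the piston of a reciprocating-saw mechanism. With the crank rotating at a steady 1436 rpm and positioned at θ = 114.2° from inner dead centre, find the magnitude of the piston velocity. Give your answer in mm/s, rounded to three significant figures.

1420

ω = 2π·1436/60 = 150.4 rad/s
For an in-line slider-crank, x = r cosθ + √(L² − r² sin²θ), so v = −rω sinθ·[1 + r cosθ/√(L² − r² sin²θ)].
With r = 0.0124 m, L = 0.033 m, θ = 114.2°: √(L² − r² sin²θ) = 0.031001 m.
v = −0.0124·150.4·0.91212·[1 + 0.0124·-0.40992/0.031001] = -1.4219 m/s.
|v| = 1.4219 m/s = 1421.9 mm/s.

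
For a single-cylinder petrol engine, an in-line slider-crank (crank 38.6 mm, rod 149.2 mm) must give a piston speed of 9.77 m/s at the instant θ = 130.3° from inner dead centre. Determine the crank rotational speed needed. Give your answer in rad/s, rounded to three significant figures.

400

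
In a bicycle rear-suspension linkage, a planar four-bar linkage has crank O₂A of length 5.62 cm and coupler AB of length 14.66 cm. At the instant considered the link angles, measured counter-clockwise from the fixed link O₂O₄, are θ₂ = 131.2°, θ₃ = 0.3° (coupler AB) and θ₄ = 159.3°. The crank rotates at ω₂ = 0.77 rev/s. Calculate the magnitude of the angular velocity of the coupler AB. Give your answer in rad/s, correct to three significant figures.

2.44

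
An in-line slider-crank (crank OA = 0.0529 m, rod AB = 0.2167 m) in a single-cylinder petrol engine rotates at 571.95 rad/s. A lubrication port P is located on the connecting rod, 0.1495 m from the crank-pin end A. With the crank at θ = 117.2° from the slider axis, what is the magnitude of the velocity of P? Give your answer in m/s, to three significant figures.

ω = 572 rad/s.  Crank-pin speed |V_A| = rω = 30.256 m/s, perpendicular to OA.
Rod angle: sinφ = −(r/L) sinθ ⇒ φ = -12.540°; ω_rod = −rω cosθ/√(L²−r²sin²θ) = +65.381 rad/s.
V_P = V_A + ω_rod × AP, with AP = 0.1495 m along the rod.
Components: V_Px = −rω sinθ − a·ω_rod·sinφ = -24.788 m/s;  V_Py = rω cosθ + a·ω_rod·cosφ = -4.2888 m/s.
|V_P| = √(V_Px² + V_Py²) = 25.156 m/s.

25.2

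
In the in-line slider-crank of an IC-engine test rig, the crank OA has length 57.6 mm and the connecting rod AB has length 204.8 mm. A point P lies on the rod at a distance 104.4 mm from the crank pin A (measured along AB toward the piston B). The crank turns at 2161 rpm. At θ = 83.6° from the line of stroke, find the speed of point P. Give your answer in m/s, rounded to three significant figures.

13.2

ω = 226.3 rad/s.  Crank-pin speed |V_A| = rω = 13.035 m/s, perpendicular to OA.
Rod angle: sinφ = −(r/L) sinθ ⇒ φ = -16.230°; ω_rod = −rω cosθ/√(L²−r²sin²θ) = -7.3891 rad/s.
V_P = V_A + ω_rod × AP, with AP = 0.1044 m along the rod.
Components: V_Px = −rω sinθ − a·ω_rod·sinφ = -13.169 m/s;  V_Py = rω cosθ + a·ω_rod·cosφ = +0.7123 m/s.
|V_P| = √(V_Px² + V_Py²) = 13.188 m/s.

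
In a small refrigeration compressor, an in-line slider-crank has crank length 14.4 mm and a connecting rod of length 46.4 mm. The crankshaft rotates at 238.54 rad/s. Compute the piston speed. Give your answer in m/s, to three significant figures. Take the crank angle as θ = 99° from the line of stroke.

ω = 238.5 rad/s
For an in-line slider-crank, x = r cosθ + √(L² − r² sin²θ), so v = −rω sinθ·[1 + r cosθ/√(L² − r² sin²θ)].
With r = 0.0144 m, L = 0.0464 m, θ = 99°: √(L² − r² sin²θ) = 0.044166 m.
v = −0.0144·238.5·0.98769·[1 + 0.0144·-0.15643/0.044166] = -3.2196 m/s.
|v| = 3.2196 m/s.

3.22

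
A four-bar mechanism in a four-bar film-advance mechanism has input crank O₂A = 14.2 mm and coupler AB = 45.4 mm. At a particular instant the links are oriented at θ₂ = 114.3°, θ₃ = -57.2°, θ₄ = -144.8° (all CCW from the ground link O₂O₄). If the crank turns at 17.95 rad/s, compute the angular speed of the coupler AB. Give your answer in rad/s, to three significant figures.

5.52

ω₂ = 17.95 rad/s
Differentiating the loop-closure r₂e^{iθ₂}+r₃e^{iθ₃}=r₁+r₄e^{iθ₄} gives r₂ω₂e^{iθ₂}+r₃ω₃e^{iθ₃}=r₄ω₄e^{iθ₄}.
Eliminating the other unknown: ω₃ = r₂ω₂ sin(θ₄−θ₂) / [r₃ sin(θ₃−θ₄)].
Numerator sine = +0.98196; denominator sine = +0.99912.
Result = 0.0142·17.95·(+0.98196) / (0.0454·(+0.99912)) = +5.5179 rad/s; magnitude 5.5179 rad/s.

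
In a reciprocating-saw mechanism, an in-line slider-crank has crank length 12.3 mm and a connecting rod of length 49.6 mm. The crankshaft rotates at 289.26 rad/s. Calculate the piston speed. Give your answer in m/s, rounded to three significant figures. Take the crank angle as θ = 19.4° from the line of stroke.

ω = 289.3 rad/s
For an in-line slider-crank, x = r cosθ + √(L² − r² sin²θ), so v = −rω sinθ·[1 + r cosθ/√(L² − r² sin²θ)].
With r = 0.0123 m, L = 0.0496 m, θ = 19.4°: √(L² − r² sin²θ) = 0.049431 m.
v = −0.0123·289.3·0.33216·[1 + 0.0123·0.94322/0.049431] = -1.4592 m/s.
|v| = 1.4592 m/s.

1.46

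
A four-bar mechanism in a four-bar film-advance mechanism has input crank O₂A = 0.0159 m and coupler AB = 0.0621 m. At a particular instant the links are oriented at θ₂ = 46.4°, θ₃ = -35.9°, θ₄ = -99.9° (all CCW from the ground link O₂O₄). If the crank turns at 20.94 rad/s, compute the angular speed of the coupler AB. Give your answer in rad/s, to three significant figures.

ω₂ = 20.94 rad/s
Differentiating the loop-closure r₂e^{iθ₂}+r₃e^{iθ₃}=r₁+r₄e^{iθ₄} gives r₂ω₂e^{iθ₂}+r₃ω₃e^{iθ₃}=r₄ω₄e^{iθ₄}.
Eliminating the other unknown: ω₃ = r₂ω₂ sin(θ₄−θ₂) / [r₃ sin(θ₃−θ₄)].
Numerator sine = -0.55484; denominator sine = +0.89879.
Result = 0.0159·20.94·(-0.55484) / (0.0621·(+0.89879)) = -3.3097 rad/s; magnitude 3.3097 rad/s.

3.31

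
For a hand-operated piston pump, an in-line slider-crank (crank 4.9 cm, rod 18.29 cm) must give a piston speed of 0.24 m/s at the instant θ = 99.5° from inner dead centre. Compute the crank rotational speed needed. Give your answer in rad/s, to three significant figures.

For an in-line slider-crank, |v_piston| = rω|sinθ|·[1 + r cosθ/√(L² − r² sin²θ)].
With r = 0.049 m, L = 0.1829 m, θ = 99.5°: the bracketed kinematic factor |dx/dθ| = 0.046112 m.
ω = v/|dx/dθ| = 0.24/0.046112 = 5.2047 rad/s.

5.20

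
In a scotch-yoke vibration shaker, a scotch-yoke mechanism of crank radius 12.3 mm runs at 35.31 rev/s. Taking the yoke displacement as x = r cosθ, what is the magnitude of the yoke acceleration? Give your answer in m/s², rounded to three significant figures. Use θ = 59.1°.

ω = 221.9 rad/s (from 35.31 rev/s).
x = r cosθ ⇒ ẍ = −rω² cosθ (ω constant).
|a| = rω²|cosθ| = 0.0123·(221.9)²·|cos 59.1°| = 310.91 m/s².

311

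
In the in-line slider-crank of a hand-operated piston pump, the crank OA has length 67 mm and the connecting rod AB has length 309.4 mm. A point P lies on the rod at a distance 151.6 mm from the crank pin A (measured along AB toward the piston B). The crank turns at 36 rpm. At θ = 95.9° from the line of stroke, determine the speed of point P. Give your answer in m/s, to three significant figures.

0.249

ω = 3.77 rad/s.  Crank-pin speed |V_A| = rω = 0.25258 m/s, perpendicular to OA.
Rod angle: sinφ = −(r/L) sinθ ⇒ φ = -12.439°; ω_rod = −rω cosθ/√(L²−r²sin²θ) = +0.085934 rad/s.
V_P = V_A + ω_rod × AP, with AP = 0.1516 m along the rod.
Components: V_Px = −rω sinθ − a·ω_rod·sinφ = -0.24844 m/s;  V_Py = rω cosθ + a·ω_rod·cosφ = -0.013242 m/s.
|V_P| = √(V_Px² + V_Py²) = 0.24879 m/s.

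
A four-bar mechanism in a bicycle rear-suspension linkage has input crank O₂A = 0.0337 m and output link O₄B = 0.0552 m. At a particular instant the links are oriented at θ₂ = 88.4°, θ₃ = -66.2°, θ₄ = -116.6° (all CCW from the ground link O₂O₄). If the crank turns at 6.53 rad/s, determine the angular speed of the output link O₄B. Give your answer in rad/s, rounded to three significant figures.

2.22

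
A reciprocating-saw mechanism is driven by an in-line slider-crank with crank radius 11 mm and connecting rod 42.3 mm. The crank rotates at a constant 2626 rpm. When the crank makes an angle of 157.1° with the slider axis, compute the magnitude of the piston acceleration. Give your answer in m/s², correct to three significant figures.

ω = 2π·2626/60 = 275 rad/s
x(θ) = r cosθ + √(L² − r² sin²θ); with ω constant, a = ω²·d²x/dθ².
d²x/dθ² = −r cosθ − r²(cos2θ)/√u − r⁴ sin²2θ/(4u^{3/2}),  u = L² − r² sin²θ = 0.00177097 m².
Substituting r = 0.011 m, L = 0.0423 m, θ = 157.1°: d²x/dθ² = +0.0081033 m.
a = ω²·d²x/dθ² = (275)²·(+0.0081033) = +612.78 m/s²;  |a| = 612.78 m/s².

613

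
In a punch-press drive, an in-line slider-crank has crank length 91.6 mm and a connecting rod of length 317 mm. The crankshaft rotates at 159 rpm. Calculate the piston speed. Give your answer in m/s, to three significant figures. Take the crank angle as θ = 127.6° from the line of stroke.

0.990

ω = 2π·159/60 = 16.65 rad/s
For an in-line slider-crank, x = r cosθ + √(L² − r² sin²θ), so v = −rω sinθ·[1 + r cosθ/√(L² − r² sin²θ)].
With r = 0.0916 m, L = 0.317 m, θ = 127.6°: √(L² − r² sin²θ) = 0.30858 m.
v = −0.0916·16.65·0.79229·[1 + 0.0916·-0.61015/0.30858] = -0.98953 m/s.
|v| = 0.98953 m/s.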